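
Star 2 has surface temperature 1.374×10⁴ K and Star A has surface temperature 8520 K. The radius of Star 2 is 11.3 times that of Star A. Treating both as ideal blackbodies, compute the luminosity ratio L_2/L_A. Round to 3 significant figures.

L ∝ R²T⁴, so L_2/L_A = (R_2/R_A)²(T_2/T_A)⁴ = (11.3)² × (1.374×10⁴/8520)⁴ = 127.69 × 6.76377 = 864.

L_2/L_A ≈ 864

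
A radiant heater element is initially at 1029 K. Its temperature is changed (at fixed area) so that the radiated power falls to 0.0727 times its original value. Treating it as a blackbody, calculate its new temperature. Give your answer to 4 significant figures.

P ∝ T⁴, so T₂/T₁ = (P₂/P₁)^(1/4) = (0.0727)^(1/4) = 0.519258.
T₂ = 1029 × 0.519258 = 534.3 K.

T₂ ≈ 534.3 K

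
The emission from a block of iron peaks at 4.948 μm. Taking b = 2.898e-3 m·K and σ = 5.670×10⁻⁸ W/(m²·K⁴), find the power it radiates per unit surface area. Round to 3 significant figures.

I ≈ 6.67×10³ W/m²

Wien's law: T = b/λ_max = 2.898×10⁻³/4.948×10⁻⁶ = 585.691 K.
Then I = σT⁴ = 5.670×10⁻⁸×(585.691)⁴ = 6.67×10³ W/m².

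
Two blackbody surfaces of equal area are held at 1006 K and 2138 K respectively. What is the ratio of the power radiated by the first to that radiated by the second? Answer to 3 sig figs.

P₁/P₂ ≈ 0.0490

With equal areas, P₁/P₂ = (T₁/T₂)⁴ = (1006/2138)⁴ = 0.0490.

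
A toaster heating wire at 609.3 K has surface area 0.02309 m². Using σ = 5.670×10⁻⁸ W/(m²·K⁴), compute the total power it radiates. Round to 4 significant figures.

Area A = 0.02309 m².
P = σAT⁴ = 5.670×10⁻⁸ × 0.02309 × (609.3)⁴ = 180.4 W.

P ≈ 180.4 W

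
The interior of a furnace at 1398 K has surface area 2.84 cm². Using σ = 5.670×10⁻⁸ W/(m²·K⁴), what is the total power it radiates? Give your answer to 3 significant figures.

P ≈ 61.5 W

Area A = 2.84 cm² = 2.84×10⁻⁴ m².
P = σAT⁴ = 5.670×10⁻⁸ × 2.84×10⁻⁴ × (1398)⁴ = 61.5 W.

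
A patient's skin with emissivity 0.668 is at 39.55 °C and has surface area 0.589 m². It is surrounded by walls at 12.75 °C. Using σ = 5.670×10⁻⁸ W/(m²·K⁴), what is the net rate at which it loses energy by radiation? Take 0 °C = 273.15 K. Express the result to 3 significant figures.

T = 39.55 °C + 273.15 = 312.70 K.
Surroundings: T = 12.75 °C + 273.15 = 285.90 K.
Area A = 0.589 m².
Net radiated power P_net = εσA(T⁴ − T₀⁴) = 0.668×5.670×10⁻⁸×0.589×(312.70⁴ − 285.90⁴).
T⁴ − T₀⁴ = 9.56118×10⁹ − 6.68123×10⁹ = 2.87995×10⁹ K⁴, so P_net = 64.2 W.

Net loss ≈ 64.2 W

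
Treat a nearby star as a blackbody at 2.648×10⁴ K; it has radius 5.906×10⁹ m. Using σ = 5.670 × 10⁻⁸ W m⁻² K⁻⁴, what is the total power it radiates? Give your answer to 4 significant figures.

P ≈ 1.222×10³¹ W

Surface area A = 4πR² = 4π(5.906×10⁹ m)² = 4.38326×10²⁰ m².
P = σAT⁴ = 5.670×10⁻⁸ × 4.38326×10²⁰ × (2.648×10⁴)⁴ = 1.222×10³¹ W.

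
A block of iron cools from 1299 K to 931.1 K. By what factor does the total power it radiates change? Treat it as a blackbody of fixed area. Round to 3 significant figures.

P₂/P₁ ≈ 0.264

P ∝ T⁴, so P₂/P₁ = (T₂/T₁)⁴ = (931.1/1299)⁴ = (0.716782)⁴ = 0.264.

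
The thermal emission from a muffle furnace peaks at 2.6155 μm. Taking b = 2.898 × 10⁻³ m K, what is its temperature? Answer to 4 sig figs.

T ≈ 1108 K

Wien's law gives T = b/λ_max = (2.898×10⁻³ m·K)/(2.6155×10⁻⁶ m) = 1108 K.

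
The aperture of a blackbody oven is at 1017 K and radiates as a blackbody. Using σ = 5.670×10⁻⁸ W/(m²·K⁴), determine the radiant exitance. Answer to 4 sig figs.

I ≈ 6.066×10⁴ W/m²

Stefan–Boltzmann: I = σT⁴ = 5.670×10⁻⁸ × (1017)⁴ = 6.066×10⁴ W/m².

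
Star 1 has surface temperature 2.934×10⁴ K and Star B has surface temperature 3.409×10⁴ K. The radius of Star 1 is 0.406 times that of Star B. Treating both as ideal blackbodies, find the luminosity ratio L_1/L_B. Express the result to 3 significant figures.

L ∝ R²T⁴, so L_1/L_B = (R_1/R_B)²(T_1/T_B)⁴ = (0.406)² × (2.934×10⁴/3.409×10⁴)⁴ = 0.164836 × 0.548697 = 0.0904.

L_1/L_B ≈ 0.0904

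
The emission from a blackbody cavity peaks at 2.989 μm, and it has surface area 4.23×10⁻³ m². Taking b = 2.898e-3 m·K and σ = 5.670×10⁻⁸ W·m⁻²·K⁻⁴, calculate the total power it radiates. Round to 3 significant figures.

Wien's law: T = b/λ_max = 2.898×10⁻³/2.989×10⁻⁶ = 969.555 K.
Area A = 4.23×10⁻³ m².
Then P = σAT⁴ = 5.670×10⁻⁸×4.23×10⁻³×(969.555)⁴ = 212 W.

P ≈ 212 W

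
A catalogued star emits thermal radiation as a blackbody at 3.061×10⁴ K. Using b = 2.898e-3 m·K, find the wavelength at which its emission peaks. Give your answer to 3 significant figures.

Wien's displacement law: λ_max = b/T = (2.898×10⁻³ m·K)/(3.061×10⁴ K) = 9.467×10⁻⁸ m.
That is 94.7 nm, in the ultraviolet range.

λ_max ≈ 94.7 nm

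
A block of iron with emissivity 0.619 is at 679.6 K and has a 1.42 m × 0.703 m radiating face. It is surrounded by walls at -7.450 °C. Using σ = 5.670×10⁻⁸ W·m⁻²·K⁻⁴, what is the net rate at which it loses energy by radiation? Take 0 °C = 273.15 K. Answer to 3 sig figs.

Surroundings: T = -7.450 °C + 273.15 = 265.700 K.
Area A = 1.42 × 0.703 = 0.99826 m².
Net radiated power P_net = εσA(T⁴ − T₀⁴) = 0.619×5.670×10⁻⁸×0.99826×(679.6⁴ − 265.700⁴).
T⁴ − T₀⁴ = 2.13311×10¹¹ − 4.98386×10⁹ = 2.08327×10¹¹ K⁴, so P_net = 7.30×10³ W.

Net loss ≈ 7.30×10³ W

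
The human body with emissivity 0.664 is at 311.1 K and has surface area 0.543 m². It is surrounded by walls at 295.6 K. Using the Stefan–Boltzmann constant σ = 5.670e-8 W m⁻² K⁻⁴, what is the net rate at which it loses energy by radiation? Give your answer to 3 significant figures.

Net loss ≈ 35.4 W

Area A = 0.543 m².
Net radiated power P_net = εσA(T⁴ − T₀⁴) = 0.664×5.670×10⁻⁸×0.543×(311.1⁴ − 295.6⁴).
T⁴ − T₀⁴ = 9.36699×10⁹ − 7.63515×10⁹ = 1.73184×10⁹ K⁴, so P_net = 35.4 W.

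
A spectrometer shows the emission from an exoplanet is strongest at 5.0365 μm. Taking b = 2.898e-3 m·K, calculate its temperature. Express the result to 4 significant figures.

T ≈ 575.4 K

Wien's law gives T = b/λ_max = (2.898×10⁻³ m·K)/(5.0365×10⁻⁶ m) = 575.4 K.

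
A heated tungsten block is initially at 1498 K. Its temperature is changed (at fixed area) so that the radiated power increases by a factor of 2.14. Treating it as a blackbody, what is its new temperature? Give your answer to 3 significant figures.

P ∝ T⁴, so T₂/T₁ = (P₂/P₁)^(1/4) = (2.14)^(1/4) = 1.20949.
T₂ = 1498 × 1.20949 = 1.81×10³ K.

T₂ ≈ 1.81×10³ K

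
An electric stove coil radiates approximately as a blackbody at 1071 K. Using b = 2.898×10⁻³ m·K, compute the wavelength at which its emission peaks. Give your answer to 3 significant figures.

λ_max ≈ 2.71 μm

Wien's displacement law: λ_max = b/T = (2.898×10⁻³ m·K)/(1071 K) = 2.706×10⁻⁶ m.
That is 2.71 μm, in the infrared range.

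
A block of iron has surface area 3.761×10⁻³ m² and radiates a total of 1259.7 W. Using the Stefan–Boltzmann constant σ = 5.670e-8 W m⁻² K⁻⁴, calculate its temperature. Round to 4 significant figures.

Area A = 3.761×10⁻³ m².
P = σAT⁴ ⇒ T = (P/(σA))^(1/4) = (1259.7/(5.670×10⁻⁸×3.761×10⁻³))^(1/4) = 1559 K.

T ≈ 1559 K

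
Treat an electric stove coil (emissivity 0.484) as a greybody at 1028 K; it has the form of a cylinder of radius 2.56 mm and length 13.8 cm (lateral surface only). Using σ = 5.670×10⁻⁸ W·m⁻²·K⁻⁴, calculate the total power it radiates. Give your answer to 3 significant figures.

P ≈ 68.0 W

Lateral area A = 2πrL = 2π×2.56×10⁻³×0.138 = 2.21972×10⁻³ m².
P = εσAT⁴ = 0.484 × 5.670×10⁻⁸ × 2.21972×10⁻³ × (1028)⁴ = 68.0 W.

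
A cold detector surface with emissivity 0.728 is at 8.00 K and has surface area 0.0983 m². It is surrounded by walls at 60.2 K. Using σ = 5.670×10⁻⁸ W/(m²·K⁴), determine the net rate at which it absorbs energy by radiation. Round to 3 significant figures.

Net gain ≈ 0.0533 W

Area A = 0.0983 m².
Net radiated power P_net = εσA(T⁴ − T₀⁴) = 0.728×5.670×10⁻⁸×0.0983×(8.00⁴ − 60.2⁴).
T⁴ − T₀⁴ = 4096.00 − 1.31337×10⁷ = -1.31296×10⁷ K⁴, so P_net = -0.0533 W — negative, meaning a net gain of 0.0533 W.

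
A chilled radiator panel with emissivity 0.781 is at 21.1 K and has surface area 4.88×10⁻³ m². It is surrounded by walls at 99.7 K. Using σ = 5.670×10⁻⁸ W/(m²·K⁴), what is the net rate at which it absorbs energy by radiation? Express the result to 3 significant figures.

Area A = 4.88×10⁻³ m².
Net radiated power P_net = εσA(T⁴ − T₀⁴) = 0.781×5.670×10⁻⁸×4.88×10⁻³×(21.1⁴ − 99.7⁴).
T⁴ − T₀⁴ = 1.98212×10⁵ − 9.88054×10⁷ = -9.86072×10⁷ K⁴, so P_net = -0.0213 W — negative, meaning a net gain of 0.0213 W.

Net gain ≈ 0.0213 W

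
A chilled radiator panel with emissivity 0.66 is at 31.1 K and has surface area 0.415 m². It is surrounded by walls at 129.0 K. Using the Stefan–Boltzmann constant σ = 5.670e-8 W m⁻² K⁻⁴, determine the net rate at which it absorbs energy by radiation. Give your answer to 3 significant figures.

Net gain ≈ 4.29 W

Area A = 0.415 m².
Net radiated power P_net = εσA(T⁴ − T₀⁴) = 0.66×5.670×10⁻⁸×0.415×(31.1⁴ − 129.0⁴).
T⁴ − T₀⁴ = 9.35495×10⁵ − 2.76923×10⁸ = -2.75988×10⁸ K⁴, so P_net = -4.29 W — negative, meaning a net gain of 4.29 W.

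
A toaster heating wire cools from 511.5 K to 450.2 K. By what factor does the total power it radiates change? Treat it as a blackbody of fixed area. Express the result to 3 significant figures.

P ∝ T⁴, so P₂/P₁ = (T₂/T₁)⁴ = (450.2/511.5)⁴ = (0.880156)⁴ = 0.600.

P₂/P₁ ≈ 0.600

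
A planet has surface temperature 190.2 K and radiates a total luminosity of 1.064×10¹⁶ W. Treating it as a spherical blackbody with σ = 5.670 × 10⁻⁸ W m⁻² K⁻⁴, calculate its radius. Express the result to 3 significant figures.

R ≈ 3.38×10⁶ m

L = 4πR²σT⁴ ⇒ R = √(L/(4πσT⁴)).
σT⁴ = 74.2036 W/m², so R = √(1.064×10¹⁶/(4π×74.2036)) = 3.38×10⁶ m.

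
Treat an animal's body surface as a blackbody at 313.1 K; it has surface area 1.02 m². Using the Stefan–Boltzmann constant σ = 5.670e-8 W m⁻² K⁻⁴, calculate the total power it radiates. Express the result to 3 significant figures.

Area A = 1.02 m².
P = σAT⁴ = 5.670×10⁻⁸ × 1.02 × (313.1)⁴ = 556 W.

P ≈ 556 W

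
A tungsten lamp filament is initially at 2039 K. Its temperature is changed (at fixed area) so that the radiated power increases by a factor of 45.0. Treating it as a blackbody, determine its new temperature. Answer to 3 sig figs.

P ∝ T⁴, so T₂/T₁ = (P₂/P₁)^(1/4) = (45.0)^(1/4) = 2.59002.
T₂ = 2039 × 2.59002 = 5.28×10³ K.

T₂ ≈ 5.28×10³ K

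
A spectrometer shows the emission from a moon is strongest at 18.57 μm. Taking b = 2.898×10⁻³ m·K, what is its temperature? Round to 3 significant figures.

T ≈ 156 K

Wien's law gives T = b/λ_max = (2.898×10⁻³ m·K)/(1.857×10⁻⁵ m) = 156 K.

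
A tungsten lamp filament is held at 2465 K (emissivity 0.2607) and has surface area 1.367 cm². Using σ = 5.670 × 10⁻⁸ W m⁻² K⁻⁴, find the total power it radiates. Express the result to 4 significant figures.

P ≈ 74.60 W

Area A = 1.367 cm² = 1.367×10⁻⁴ m².
P = εσAT⁴ = 0.2607 × 5.670×10⁻⁸ × 1.367×10⁻⁴ × (2465)⁴ = 74.60 W.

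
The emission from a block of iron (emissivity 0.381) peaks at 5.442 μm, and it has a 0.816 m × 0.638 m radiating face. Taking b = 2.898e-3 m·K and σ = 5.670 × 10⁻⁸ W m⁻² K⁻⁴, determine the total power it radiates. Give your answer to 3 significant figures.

Wien's law: T = b/λ_max = 2.898×10⁻³/5.442×10⁻⁶ = 532.525 K.
Area A = 0.816 × 0.638 = 0.520608 m².
Then P = εσAT⁴ = 0.381×5.670×10⁻⁸×0.520608×(532.525)⁴ = 904 W.

P ≈ 904 W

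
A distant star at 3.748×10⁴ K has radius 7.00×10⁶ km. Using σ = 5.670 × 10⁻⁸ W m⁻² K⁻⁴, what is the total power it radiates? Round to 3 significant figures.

Surface area A = 4πR² = 4π(7.00×10⁹ m)² = 6.15752×10²⁰ m².
P = σAT⁴ = 5.670×10⁻⁸ × 6.15752×10²⁰ × (3.748×10⁴)⁴ = 6.89×10³¹ W.

P ≈ 6.89×10³¹ W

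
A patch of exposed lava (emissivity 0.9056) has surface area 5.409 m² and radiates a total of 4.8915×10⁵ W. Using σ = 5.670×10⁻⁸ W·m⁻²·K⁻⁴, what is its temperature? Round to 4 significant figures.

T ≈ 1152 K

Area A = 5.409 m².
P = εσAT⁴ ⇒ T = (P/(εσA))^(1/4) = (4.8915×10⁵/(0.9056×5.670×10⁻⁸×5.409))^(1/4) = 1152 K.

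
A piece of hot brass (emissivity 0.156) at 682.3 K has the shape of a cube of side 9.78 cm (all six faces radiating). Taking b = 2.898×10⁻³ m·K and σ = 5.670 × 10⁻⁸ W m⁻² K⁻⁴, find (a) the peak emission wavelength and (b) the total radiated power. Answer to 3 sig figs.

λ_max ≈ 4.25 μm; P ≈ 110 W

(a) λ_max = b/T = 2.898×10⁻³/682.3 = 4.247×10⁻⁶ m = 4.25 μm.
Area A = 6s² = 6×(0.0978 m)² = 0.057389 m².
(b) P = εσAT⁴ = 0.156×5.670×10⁻⁸×0.057389×(682.3)⁴ = 110 W.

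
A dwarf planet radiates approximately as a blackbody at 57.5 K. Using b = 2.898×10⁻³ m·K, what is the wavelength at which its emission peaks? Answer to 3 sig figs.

λ_max ≈ 50.4 μm

Wien's displacement law: λ_max = b/T = (2.898×10⁻³ m·K)/(57.5 K) = 5.040×10⁻⁵ m.
That is 50.4 μm, in the infrared range.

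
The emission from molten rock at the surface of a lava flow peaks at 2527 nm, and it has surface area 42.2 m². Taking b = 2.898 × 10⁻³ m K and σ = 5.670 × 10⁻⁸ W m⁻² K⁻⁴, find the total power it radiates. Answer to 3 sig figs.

P ≈ 4.14×10⁶ W

Wien's law: T = b/λ_max = 2.898×10⁻³/2.527×10⁻⁶ = 1146.81 K.
Area A = 42.2 m².
Then P = σAT⁴ = 5.670×10⁻⁸×42.2×(1146.81)⁴ = 4.14×10⁶ W.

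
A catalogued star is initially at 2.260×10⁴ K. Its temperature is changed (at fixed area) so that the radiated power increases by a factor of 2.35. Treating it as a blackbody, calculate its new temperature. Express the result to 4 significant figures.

T₂ ≈ 2.798×10⁴ K

P ∝ T⁴, so T₂/T₁ = (P₂/P₁)^(1/4) = (2.35)^(1/4) = 1.23813.
T₂ = 2.260×10⁴ × 1.23813 = 2.798×10⁴ K.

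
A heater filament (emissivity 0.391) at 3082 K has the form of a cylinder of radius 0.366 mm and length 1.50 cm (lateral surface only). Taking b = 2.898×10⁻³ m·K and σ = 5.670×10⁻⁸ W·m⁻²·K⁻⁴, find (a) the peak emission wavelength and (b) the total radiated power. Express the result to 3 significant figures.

(a) λ_max = b/T = 2.898×10⁻³/3082 = 9.403×10⁻⁷ m = 940 nm.
Lateral area A = 2πrL = 2π×3.66×10⁻⁴×0.0150 = 3.44947×10⁻⁵ m².
(b) P = εσAT⁴ = 0.391×5.670×10⁻⁸×3.44947×10⁻⁵×(3082)⁴ = 69.0 W.

λ_max ≈ 940 nm; P ≈ 69.0 W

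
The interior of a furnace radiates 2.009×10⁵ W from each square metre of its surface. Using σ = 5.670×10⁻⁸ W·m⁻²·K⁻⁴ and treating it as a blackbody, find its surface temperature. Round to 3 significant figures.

T ≈ 1.37×10³ K

I = σT⁴, so T = (I/σ)^(1/4) = (2.009×10⁵/(5.670×10⁻⁸))^(1/4) = 1.37×10³ K.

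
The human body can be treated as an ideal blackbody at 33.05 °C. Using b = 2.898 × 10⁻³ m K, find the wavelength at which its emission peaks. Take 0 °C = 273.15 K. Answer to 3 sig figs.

λ_max ≈ 9.46 μm

T = 33.05 °C + 273.15 = 306.20 K.
Wien's displacement law: λ_max = b/T = (2.898×10⁻³ m·K)/(306.20 K) = 9.464×10⁻⁶ m.
That is 9.46 μm, in the infrared range.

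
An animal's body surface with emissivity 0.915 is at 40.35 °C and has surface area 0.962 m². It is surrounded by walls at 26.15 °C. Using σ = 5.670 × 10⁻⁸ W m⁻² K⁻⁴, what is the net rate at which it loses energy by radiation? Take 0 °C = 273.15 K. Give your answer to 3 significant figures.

Net loss ≈ 81.6 W

T = 40.35 °C + 273.15 = 313.50 K.
Surroundings: T = 26.15 °C + 273.15 = 299.30 K.
Area A = 0.962 m².
Net radiated power P_net = εσA(T⁴ − T₀⁴) = 0.915×5.670×10⁻⁸×0.962×(313.50⁴ − 299.30⁴).
T⁴ − T₀⁴ = 9.65940×10⁹ − 8.02466×10⁹ = 1.63474×10⁹ K⁴, so P_net = 81.6 W.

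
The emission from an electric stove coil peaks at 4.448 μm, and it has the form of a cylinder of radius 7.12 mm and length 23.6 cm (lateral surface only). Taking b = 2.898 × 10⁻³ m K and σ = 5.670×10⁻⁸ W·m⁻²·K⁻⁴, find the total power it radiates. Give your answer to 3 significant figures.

P ≈ 108 W

Wien's law: T = b/λ_max = 2.898×10⁻³/4.448×10⁻⁶ = 651.529 K.
Lateral area A = 2πrL = 2π×7.12×10⁻³×0.236 = 0.0105578 m².
Then P = σAT⁴ = 5.670×10⁻⁸×0.0105578×(651.529)⁴ = 108 W.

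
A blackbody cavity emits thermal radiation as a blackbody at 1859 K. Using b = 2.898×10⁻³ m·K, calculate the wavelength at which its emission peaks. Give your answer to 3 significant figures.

Wien's displacement law: λ_max = b/T = (2.898×10⁻³ m·K)/(1859 K) = 1.559×10⁻⁶ m.
That is 1.56×10³ nm, in the infrared range.

λ_max ≈ 1.56×10³ nm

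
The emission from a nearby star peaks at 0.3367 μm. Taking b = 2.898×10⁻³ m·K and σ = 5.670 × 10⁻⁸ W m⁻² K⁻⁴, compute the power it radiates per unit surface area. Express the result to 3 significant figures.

I ≈ 3.11×10⁸ W/m²

Wien's law: T = b/λ_max = 2.898×10⁻³/3.367×10⁻⁷ = 8607.07 K.
Then I = σT⁴ = 5.670×10⁻⁸×(8607.07)⁴ = 3.11×10⁸ W/m².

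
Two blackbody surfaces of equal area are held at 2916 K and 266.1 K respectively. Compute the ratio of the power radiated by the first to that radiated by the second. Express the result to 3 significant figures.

With equal areas, P₁/P₂ = (T₁/T₂)⁴ = (2916/266.1)⁴ = 1.44×10⁴.

P₁/P₂ ≈ 1.44×10⁴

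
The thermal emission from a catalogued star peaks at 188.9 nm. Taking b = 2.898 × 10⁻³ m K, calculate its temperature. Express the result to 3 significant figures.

T ≈ 1.53×10⁴ K

Wien's law gives T = b/λ_max = (2.898×10⁻³ m·K)/(1.889×10⁻⁷ m) = 1.53×10⁴ K.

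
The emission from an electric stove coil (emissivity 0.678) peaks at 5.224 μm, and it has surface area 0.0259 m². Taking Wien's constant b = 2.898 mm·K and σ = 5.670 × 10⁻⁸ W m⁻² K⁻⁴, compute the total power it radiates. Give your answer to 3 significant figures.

Wien's law: T = b/λ_max = 2.898×10⁻³/5.224×10⁻⁶ = 554.747 K.
Area A = 0.0259 m².
Then P = εσAT⁴ = 0.678×5.670×10⁻⁸×0.0259×(554.747)⁴ = 94.3 W.

P ≈ 94.3 W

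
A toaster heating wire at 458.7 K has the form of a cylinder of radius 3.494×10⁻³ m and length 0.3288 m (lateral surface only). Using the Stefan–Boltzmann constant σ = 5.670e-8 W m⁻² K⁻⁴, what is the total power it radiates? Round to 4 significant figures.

Lateral area A = 2πrL = 2π×3.494×10⁻³×0.3288 = 7.21829×10⁻³ m².
P = σAT⁴ = 5.670×10⁻⁸ × 7.21829×10⁻³ × (458.7)⁴ = 18.12 W.

P ≈ 18.12 W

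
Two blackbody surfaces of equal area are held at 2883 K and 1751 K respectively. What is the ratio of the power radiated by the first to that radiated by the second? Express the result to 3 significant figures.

P₁/P₂ ≈ 7.35

With equal areas, P₁/P₂ = (T₁/T₂)⁴ = (2883/1751)⁴ = 7.35.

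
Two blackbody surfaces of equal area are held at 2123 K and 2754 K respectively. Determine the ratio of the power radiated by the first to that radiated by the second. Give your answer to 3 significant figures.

With equal areas, P₁/P₂ = (T₁/T₂)⁴ = (2123/2754)⁴ = 0.353.

P₁/P₂ ≈ 0.353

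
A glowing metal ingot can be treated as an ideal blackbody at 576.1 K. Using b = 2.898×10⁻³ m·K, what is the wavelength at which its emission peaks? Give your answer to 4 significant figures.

Wien's displacement law: λ_max = b/T = (2.898×10⁻³ m·K)/(576.1 K) = 5.0304×10⁻⁶ m.
That is 5.030 μm, in the infrared range.

λ_max ≈ 5.030 μm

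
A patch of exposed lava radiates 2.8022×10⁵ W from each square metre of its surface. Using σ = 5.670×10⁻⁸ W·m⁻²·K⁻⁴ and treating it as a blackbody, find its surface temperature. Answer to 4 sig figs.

I = σT⁴, so T = (I/σ)^(1/4) = (2.8022×10⁵/(5.670×10⁻⁸))^(1/4) = 1491 K.

T ≈ 1491 K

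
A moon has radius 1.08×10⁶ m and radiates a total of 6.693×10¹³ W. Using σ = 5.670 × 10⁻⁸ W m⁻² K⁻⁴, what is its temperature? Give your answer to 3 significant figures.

T ≈ 94.7 K

Surface area A = 4πR² = 4π(1.08×10⁶ m)² = 1.46574×10¹³ m².
P = σAT⁴ ⇒ T = (P/(σA))^(1/4) = (6.693×10¹³/(5.670×10⁻⁸×1.46574×10¹³))^(1/4) = 94.7 K.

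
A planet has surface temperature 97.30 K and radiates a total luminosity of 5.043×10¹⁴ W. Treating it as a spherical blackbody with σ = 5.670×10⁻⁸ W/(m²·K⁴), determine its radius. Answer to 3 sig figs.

R ≈ 2.81×10⁶ m

L = 4πR²σT⁴ ⇒ R = √(L/(4πσT⁴)).
σT⁴ = 5.08200 W/m², so R = √(5.043×10¹⁴/(4π×5.08200)) = 2.81×10⁶ m.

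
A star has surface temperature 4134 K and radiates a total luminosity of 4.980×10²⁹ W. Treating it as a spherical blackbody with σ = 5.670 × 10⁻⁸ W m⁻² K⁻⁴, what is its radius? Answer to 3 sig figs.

L = 4πR²σT⁴ ⇒ R = √(L/(4πσT⁴)).
σT⁴ = 1.65602×10⁷ W/m², so R = √(4.980×10²⁹/(4π×1.65602×10⁷)) = 4.89×10¹⁰ m.

R ≈ 4.89×10¹⁰ m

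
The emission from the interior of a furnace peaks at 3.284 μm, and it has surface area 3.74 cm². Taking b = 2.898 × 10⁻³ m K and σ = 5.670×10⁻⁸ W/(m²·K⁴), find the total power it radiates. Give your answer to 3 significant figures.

Wien's law: T = b/λ_max = 2.898×10⁻³/3.284×10⁻⁶ = 882.460 K.
Area A = 3.74 cm² = 3.74×10⁻⁴ m².
Then P = σAT⁴ = 5.670×10⁻⁸×3.74×10⁻⁴×(882.460)⁴ = 12.9 W.

P ≈ 12.9 W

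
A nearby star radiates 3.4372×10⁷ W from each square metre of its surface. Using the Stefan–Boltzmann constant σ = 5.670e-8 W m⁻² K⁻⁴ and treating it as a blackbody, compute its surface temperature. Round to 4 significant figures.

T ≈ 4962 K

I = σT⁴, so T = (I/σ)^(1/4) = (3.4372×10⁷/(5.670×10⁻⁸))^(1/4) = 4962 K.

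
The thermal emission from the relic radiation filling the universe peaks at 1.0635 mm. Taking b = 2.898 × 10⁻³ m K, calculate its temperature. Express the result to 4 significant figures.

Wien's law gives T = b/λ_max = (2.898×10⁻³ m·K)/(1.0635×10⁻³ m) = 2.725 K.

T ≈ 2.725 K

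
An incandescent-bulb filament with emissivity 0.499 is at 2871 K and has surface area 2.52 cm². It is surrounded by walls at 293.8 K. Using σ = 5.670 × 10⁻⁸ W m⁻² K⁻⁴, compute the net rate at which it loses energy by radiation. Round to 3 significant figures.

Area A = 2.52 cm² = 2.52×10⁻⁴ m².
Net radiated power P_net = εσA(T⁴ − T₀⁴) = 0.499×5.670×10⁻⁸×2.52×10⁻⁴×(2871⁴ − 293.8⁴).
T⁴ − T₀⁴ = 6.79411×10¹³ − 7.45087×10⁹ = 6.79336×10¹³ K⁴, so P_net = 484 W.

Net loss ≈ 484 W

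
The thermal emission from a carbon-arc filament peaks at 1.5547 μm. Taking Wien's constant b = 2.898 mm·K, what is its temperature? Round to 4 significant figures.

Wien's law gives T = b/λ_max = (2.898×10⁻³ m·K)/(1.5547×10⁻⁶ m) = 1864 K.

T ≈ 1864 K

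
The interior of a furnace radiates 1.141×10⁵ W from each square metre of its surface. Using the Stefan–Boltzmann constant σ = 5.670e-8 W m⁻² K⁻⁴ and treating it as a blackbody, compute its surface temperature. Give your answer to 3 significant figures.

T ≈ 1.19×10³ K

I = σT⁴, so T = (I/σ)^(1/4) = (1.141×10⁵/(5.670×10⁻⁸))^(1/4) = 1.19×10³ K.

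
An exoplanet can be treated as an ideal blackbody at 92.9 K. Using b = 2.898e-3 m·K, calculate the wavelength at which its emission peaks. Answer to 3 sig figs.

λ_max ≈ 31.2 μm

Wien's displacement law: λ_max = b/T = (2.898×10⁻³ m·K)/(92.9 K) = 3.119×10⁻⁵ m.
That is 31.2 μm, in the infrared range.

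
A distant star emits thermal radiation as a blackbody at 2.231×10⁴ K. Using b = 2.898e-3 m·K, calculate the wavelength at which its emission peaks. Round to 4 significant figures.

Wien's displacement law: λ_max = b/T = (2.898×10⁻³ m·K)/(2.231×10⁴ K) = 1.2990×10⁻⁷ m.
That is 129.9 nm, in the ultraviolet range.

λ_max ≈ 129.9 nm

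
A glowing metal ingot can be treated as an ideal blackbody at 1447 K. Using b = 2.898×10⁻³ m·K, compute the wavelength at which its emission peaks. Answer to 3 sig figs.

λ_max ≈ 2.00×10³ nm

Wien's displacement law: λ_max = b/T = (2.898×10⁻³ m·K)/(1447 K) = 2.003×10⁻⁶ m.
That is 2.00×10³ nm, in the infrared range.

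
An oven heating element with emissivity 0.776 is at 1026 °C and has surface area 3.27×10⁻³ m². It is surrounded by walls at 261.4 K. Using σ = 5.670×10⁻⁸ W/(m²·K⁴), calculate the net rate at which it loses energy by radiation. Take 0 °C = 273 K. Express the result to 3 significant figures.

T = 1026 °C + 273 = 1299 K.
Area A = 3.27×10⁻³ m².
Net radiated power P_net = εσA(T⁴ − T₀⁴) = 0.776×5.670×10⁻⁸×3.27×10⁻³×(1299⁴ − 261.4⁴).
T⁴ − T₀⁴ = 2.84732×10¹² − 4.66898×10⁹ = 2.84265×10¹² K⁴, so P_net = 409 W.

Net loss ≈ 409 W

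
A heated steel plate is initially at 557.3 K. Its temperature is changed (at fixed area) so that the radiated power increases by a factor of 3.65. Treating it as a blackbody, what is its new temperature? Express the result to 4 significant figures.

T₂ ≈ 770.3 K

P ∝ T⁴, so T₂/T₁ = (P₂/P₁)^(1/4) = (3.65)^(1/4) = 1.38221.
T₂ = 557.3 × 1.38221 = 770.3 K.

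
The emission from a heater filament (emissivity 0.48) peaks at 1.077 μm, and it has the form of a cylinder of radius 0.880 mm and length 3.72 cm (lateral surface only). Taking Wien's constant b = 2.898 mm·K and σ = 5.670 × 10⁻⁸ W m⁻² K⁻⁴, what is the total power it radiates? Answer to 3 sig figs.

Wien's law: T = b/λ_max = 2.898×10⁻³/1.077×10⁻⁶ = 2690.81 K.
Lateral area A = 2πrL = 2π×8.80×10⁻⁴×0.0372 = 2.05686×10⁻⁴ m².
Then P = εσAT⁴ = 0.48×5.670×10⁻⁸×2.05686×10⁻⁴×(2690.81)⁴ = 293 W.

P ≈ 293 W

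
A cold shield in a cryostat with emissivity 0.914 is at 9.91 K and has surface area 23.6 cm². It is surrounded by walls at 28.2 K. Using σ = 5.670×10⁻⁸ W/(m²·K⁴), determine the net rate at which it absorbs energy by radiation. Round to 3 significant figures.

Area A = 23.6 cm² = 2.36×10⁻³ m².
Net radiated power P_net = εσA(T⁴ − T₀⁴) = 0.914×5.670×10⁻⁸×2.36×10⁻³×(9.91⁴ − 28.2⁴).
T⁴ − T₀⁴ = 9644.83 − 6.32407×10⁵ = -6.22762×10⁵ K⁴, so P_net = -7.62×10⁻⁵ W — negative, meaning a net gain of 7.62×10⁻⁵ W.

Net gain ≈ 7.62×10⁻⁵ W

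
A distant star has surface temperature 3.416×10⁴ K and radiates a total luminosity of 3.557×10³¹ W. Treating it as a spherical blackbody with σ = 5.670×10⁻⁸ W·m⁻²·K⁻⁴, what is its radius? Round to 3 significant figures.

R ≈ 6.05×10⁹ m

L = 4πR²σT⁴ ⇒ R = √(L/(4πσT⁴)).
σT⁴ = 7.72066×10¹⁰ W/m², so R = √(3.557×10³¹/(4π×7.72066×10¹⁰)) = 6.05×10⁹ m.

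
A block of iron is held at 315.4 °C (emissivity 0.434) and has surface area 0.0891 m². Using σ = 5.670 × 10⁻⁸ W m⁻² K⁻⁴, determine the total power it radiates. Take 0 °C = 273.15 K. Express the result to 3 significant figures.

T = 315.4 °C + 273.15 = 588.55 K.
Area A = 0.0891 m².
P = εσAT⁴ = 0.434 × 5.670×10⁻⁸ × 0.0891 × (588.55)⁴ = 263 W.

P ≈ 263 W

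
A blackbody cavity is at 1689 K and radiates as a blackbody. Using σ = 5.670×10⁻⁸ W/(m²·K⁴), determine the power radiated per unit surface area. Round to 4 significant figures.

I ≈ 4.614×10⁵ W/m²

Stefan–Boltzmann: I = σT⁴ = 5.670×10⁻⁸ × (1689)⁴ = 4.614×10⁵ W/m².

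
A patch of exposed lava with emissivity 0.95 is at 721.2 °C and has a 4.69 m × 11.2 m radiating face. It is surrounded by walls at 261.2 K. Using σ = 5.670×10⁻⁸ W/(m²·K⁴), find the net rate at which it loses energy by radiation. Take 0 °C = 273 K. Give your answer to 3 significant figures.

T = 721.2 °C + 273 = 994.2 K.
Area A = 4.69 × 11.2 = 52.528 m².
Net radiated power P_net = εσA(T⁴ − T₀⁴) = 0.95×5.670×10⁻⁸×52.528×(994.2⁴ − 261.2⁴).
T⁴ − T₀⁴ = 9.77001×10¹¹ − 4.65471×10⁹ = 9.72346×10¹¹ K⁴, so P_net = 2.75×10⁶ W.

Net loss ≈ 2.75×10⁶ W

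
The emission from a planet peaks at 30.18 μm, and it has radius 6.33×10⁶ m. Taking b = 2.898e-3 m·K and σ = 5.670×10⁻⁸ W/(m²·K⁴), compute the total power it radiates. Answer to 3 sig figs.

P ≈ 2.43×10¹⁵ W

Wien's law: T = b/λ_max = 2.898×10⁻³/3.018×10⁻⁵ = 96.0239 K.
Surface area A = 4πR² = 4π(6.33×10⁶ m)² = 5.03521×10¹⁴ m².
Then P = σAT⁴ = 5.670×10⁻⁸×5.03521×10¹⁴×(96.0239)⁴ = 2.43×10¹⁵ W.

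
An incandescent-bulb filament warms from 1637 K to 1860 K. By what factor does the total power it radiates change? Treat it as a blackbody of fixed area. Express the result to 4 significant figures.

P ∝ T⁴, so P₂/P₁ = (T₂/T₁)⁴ = (1860/1637)⁴ = (1.13622)⁴ = 1.667.

P₂/P₁ ≈ 1.667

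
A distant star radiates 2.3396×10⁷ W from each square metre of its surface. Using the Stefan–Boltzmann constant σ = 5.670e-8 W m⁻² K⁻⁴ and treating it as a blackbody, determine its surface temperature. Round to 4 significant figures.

T ≈ 4507 K

I = σT⁴, so T = (I/σ)^(1/4) = (2.3396×10⁷/(5.670×10⁻⁸))^(1/4) = 4507 K.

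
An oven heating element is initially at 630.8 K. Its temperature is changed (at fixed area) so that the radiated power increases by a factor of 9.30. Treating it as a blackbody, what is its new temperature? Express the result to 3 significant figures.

T₂ ≈ 1.10×10³ K

P ∝ T⁴, so T₂/T₁ = (P₂/P₁)^(1/4) = (9.30)^(1/4) = 1.74631.
T₂ = 630.8 × 1.74631 = 1.10×10³ K.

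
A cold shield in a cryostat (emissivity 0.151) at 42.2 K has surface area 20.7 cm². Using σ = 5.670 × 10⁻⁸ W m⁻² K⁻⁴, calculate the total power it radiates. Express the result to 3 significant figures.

Area A = 20.7 cm² = 2.07×10⁻³ m².
P = εσAT⁴ = 0.151 × 5.670×10⁻⁸ × 2.07×10⁻³ × (42.2)⁴ = 5.62×10⁻⁵ W.

P ≈ 5.62×10⁻⁵ W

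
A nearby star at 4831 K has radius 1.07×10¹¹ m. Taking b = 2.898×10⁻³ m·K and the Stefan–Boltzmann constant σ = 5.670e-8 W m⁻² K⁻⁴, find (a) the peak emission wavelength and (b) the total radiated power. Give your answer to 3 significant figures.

(a) λ_max = b/T = 2.898×10⁻³/4831 = 5.999×10⁻⁷ m = 0.600 μm.
Surface area A = 4πR² = 4π(1.07×10¹¹ m)² = 1.43872×10²³ m².
(b) P = σAT⁴ = 5.670×10⁻⁸×1.43872×10²³×(4831)⁴ = 4.44×10³⁰ W.

λ_max ≈ 0.600 μm; P ≈ 4.44×10³⁰ W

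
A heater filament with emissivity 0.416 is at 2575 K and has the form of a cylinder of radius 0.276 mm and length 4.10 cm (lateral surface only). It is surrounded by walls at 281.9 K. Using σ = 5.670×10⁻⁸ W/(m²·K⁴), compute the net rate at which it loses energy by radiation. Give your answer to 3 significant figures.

Lateral area A = 2πrL = 2π×2.76×10⁻⁴×0.0410 = 7.11005×10⁻⁵ m².
Net radiated power P_net = εσA(T⁴ − T₀⁴) = 0.416×5.670×10⁻⁸×7.11005×10⁻⁵×(2575⁴ − 281.9⁴).
T⁴ − T₀⁴ = 4.39652×10¹³ − 6.31510×10⁹ = 4.39589×10¹³ K⁴, so P_net = 73.7 W.

Net loss ≈ 73.7 W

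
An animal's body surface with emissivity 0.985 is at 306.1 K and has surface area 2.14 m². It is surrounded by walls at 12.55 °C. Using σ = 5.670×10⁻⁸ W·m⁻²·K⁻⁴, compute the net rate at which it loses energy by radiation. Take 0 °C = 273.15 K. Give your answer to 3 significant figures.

Surroundings: T = 12.55 °C + 273.15 = 285.70 K.
Area A = 2.14 m².
Net radiated power P_net = εσA(T⁴ − T₀⁴) = 0.985×5.670×10⁻⁸×2.14×(306.1⁴ − 285.70⁴).
T⁴ − T₀⁴ = 8.77917×10⁹ − 6.66256×10⁹ = 2.11661×10⁹ K⁴, so P_net = 253 W.

Net loss ≈ 253 W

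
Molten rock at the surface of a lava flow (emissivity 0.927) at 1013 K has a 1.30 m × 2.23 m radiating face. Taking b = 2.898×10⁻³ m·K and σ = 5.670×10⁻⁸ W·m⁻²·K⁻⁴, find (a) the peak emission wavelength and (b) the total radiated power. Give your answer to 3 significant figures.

λ_max ≈ 2.86×10³ nm; P ≈ 1.60×10⁵ W

(a) λ_max = b/T = 2.898×10⁻³/1013 = 2.861×10⁻⁶ m = 2.86×10³ nm.
Area A = 1.30 × 2.23 = 2.899 m².
(b) P = εσAT⁴ = 0.927×5.670×10⁻⁸×2.899×(1013)⁴ = 1.60×10⁵ W.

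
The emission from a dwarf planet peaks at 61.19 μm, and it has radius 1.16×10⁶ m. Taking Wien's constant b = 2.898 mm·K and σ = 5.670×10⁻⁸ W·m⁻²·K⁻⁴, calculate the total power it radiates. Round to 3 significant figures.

Wien's law: T = b/λ_max = 2.898×10⁻³/6.119×10⁻⁵ = 47.3607 K.
Surface area A = 4πR² = 4π(1.16×10⁶ m)² = 1.69093×10¹³ m².
Then P = σAT⁴ = 5.670×10⁻⁸×1.69093×10¹³×(47.3607)⁴ = 4.82×10¹² W.

P ≈ 4.82×10¹² W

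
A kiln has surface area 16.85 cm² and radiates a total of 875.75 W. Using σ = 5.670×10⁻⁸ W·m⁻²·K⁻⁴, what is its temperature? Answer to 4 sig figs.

T ≈ 1740 K

Area A = 16.85 cm² = 1.685×10⁻³ m².
P = σAT⁴ ⇒ T = (P/(σA))^(1/4) = (875.75/(5.670×10⁻⁸×1.685×10⁻³))^(1/4) = 1740 K.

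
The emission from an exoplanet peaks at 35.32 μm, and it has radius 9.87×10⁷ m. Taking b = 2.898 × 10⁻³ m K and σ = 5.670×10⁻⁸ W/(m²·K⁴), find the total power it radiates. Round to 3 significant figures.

P ≈ 3.15×10¹⁷ W

Wien's law: T = b/λ_max = 2.898×10⁻³/3.532×10⁻⁵ = 82.0498 K.
Surface area A = 4πR² = 4π(9.87×10⁷ m)² = 1.22418×10¹⁷ m².
Then P = σAT⁴ = 5.670×10⁻⁸×1.22418×10¹⁷×(82.0498)⁴ = 3.15×10¹⁷ W.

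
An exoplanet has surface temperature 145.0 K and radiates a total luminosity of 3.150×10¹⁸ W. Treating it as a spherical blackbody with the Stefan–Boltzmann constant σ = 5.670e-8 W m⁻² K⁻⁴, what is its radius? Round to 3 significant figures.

L = 4πR²σT⁴ ⇒ R = √(L/(4πσT⁴)).
σT⁴ = 25.0643 W/m², so R = √(3.150×10¹⁸/(4π×25.0643)) = 1.00×10⁸ m.

R ≈ 1.00×10⁸ m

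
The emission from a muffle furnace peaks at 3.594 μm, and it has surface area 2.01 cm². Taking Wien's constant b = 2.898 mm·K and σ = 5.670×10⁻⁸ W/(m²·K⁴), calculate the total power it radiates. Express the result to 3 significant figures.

Wien's law: T = b/λ_max = 2.898×10⁻³/3.594×10⁻⁶ = 806.344 K.
Area A = 2.01 cm² = 2.01×10⁻⁴ m².
Then P = σAT⁴ = 5.670×10⁻⁸×2.01×10⁻⁴×(806.344)⁴ = 4.82 W.

P ≈ 4.82 W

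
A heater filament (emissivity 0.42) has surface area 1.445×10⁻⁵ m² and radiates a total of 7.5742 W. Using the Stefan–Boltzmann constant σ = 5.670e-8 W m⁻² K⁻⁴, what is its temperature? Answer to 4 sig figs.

T ≈ 2166 K

Area A = 1.445×10⁻⁵ m².
P = εσAT⁴ ⇒ T = (P/(εσA))^(1/4) = (7.5742/(0.42×5.670×10⁻⁸×1.445×10⁻⁵))^(1/4) = 2166 K.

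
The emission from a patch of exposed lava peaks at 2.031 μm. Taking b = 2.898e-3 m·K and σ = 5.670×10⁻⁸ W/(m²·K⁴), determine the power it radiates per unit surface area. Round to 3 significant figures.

I ≈ 2.35×10⁵ W/m²

Wien's law: T = b/λ_max = 2.898×10⁻³/2.031×10⁻⁶ = 1426.88 K.
Then I = σT⁴ = 5.670×10⁻⁸×(1426.88)⁴ = 2.35×10⁵ W/m².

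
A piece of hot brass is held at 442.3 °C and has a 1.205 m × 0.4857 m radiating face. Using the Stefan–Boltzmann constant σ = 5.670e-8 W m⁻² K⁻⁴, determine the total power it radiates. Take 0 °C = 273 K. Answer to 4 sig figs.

T = 442.3 °C + 273 = 715.3 K.
Area A = 1.205 × 0.4857 = 0.585269 m².
P = σAT⁴ = 5.670×10⁻⁸ × 0.585269 × (715.3)⁴ = 8687 W.

P ≈ 8687 W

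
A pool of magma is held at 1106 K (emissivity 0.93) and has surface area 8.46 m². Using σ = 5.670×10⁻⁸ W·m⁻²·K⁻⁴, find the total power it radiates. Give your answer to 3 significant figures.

Area A = 8.46 m².
P = εσAT⁴ = 0.93 × 5.670×10⁻⁸ × 8.46 × (1106)⁴ = 6.68×10⁵ W.

P ≈ 6.68×10⁵ W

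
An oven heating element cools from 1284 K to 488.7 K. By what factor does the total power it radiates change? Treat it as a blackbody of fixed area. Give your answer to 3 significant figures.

P₂/P₁ ≈ 0.0210

P ∝ T⁴, so P₂/P₁ = (T₂/T₁)⁴ = (488.7/1284)⁴ = (0.380607)⁴ = 0.0210.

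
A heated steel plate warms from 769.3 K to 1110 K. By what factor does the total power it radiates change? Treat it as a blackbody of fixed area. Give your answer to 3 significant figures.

P ∝ T⁴, so P₂/P₁ = (T₂/T₁)⁴ = (1110/769.3)⁴ = (1.44287)⁴ = 4.33.

P₂/P₁ ≈ 4.33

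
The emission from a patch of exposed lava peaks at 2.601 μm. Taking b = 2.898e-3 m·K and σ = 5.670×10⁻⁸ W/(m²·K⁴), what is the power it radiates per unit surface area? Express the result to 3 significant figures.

Wien's law: T = b/λ_max = 2.898×10⁻³/2.601×10⁻⁶ = 1114.19 K.
Then I = σT⁴ = 5.670×10⁻⁸×(1114.19)⁴ = 8.74×10⁴ W/m².

I ≈ 8.74×10⁴ W/m²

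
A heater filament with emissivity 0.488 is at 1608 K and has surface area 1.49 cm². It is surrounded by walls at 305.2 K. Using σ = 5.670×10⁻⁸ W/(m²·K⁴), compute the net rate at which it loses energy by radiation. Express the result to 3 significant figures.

Area A = 1.49 cm² = 1.49×10⁻⁴ m².
Net radiated power P_net = εσA(T⁴ − T₀⁴) = 0.488×5.670×10⁻⁸×1.49×10⁻⁴×(1608⁴ − 305.2⁴).
T⁴ − T₀⁴ = 6.68566×10¹² − 8.67637×10⁹ = 6.67698×10¹² K⁴, so P_net = 27.5 W.

Net loss ≈ 27.5 W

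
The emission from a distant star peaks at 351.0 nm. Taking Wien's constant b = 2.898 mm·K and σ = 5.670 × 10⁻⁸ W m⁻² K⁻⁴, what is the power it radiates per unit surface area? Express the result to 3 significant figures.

Wien's law: T = b/λ_max = 2.898×10⁻³/3.510×10⁻⁷ = 8256.41 K.
Then I = σT⁴ = 5.670×10⁻⁸×(8256.41)⁴ = 2.63×10⁸ W/m².

I ≈ 2.63×10⁸ W/m²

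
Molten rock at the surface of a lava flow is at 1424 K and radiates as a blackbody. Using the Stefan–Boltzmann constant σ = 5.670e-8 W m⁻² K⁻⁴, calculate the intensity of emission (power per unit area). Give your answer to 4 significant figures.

I ≈ 2.331×10⁵ W/m²

Stefan–Boltzmann: I = σT⁴ = 5.670×10⁻⁸ × (1424)⁴ = 2.331×10⁵ W/m².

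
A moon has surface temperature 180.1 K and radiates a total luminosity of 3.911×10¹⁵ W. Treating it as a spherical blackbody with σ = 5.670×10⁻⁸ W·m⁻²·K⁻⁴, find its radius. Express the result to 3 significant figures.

R ≈ 2.28×10⁶ m

L = 4πR²σT⁴ ⇒ R = √(L/(4πσT⁴)).
σT⁴ = 59.6538 W/m², so R = √(3.911×10¹⁵/(4π×59.6538)) = 2.28×10⁶ m.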